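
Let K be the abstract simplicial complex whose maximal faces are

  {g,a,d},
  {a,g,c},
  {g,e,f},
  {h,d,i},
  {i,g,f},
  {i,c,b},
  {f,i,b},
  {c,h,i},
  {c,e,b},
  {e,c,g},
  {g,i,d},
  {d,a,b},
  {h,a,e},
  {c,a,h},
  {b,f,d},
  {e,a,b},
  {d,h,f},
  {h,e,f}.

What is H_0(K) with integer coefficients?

H_0 = Z.

K has 9 vertices, 27 edges, 18 triangles.
rank ∂_0 = 0, rank ∂_1 = 8 ⇒ b_0 = 9 − 0 − 8 = 1; all invariant factors of ∂_1 are 1 so no torsion. So H_0 = Z.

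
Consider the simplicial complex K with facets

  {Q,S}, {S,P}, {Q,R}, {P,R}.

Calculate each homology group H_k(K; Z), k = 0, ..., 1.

Take the total order P < Q < R < S on the vertex set. Then K (dimension 1) consists of the simplices:

  0-simplices (4): P, Q, R, S
  1-simplices (4): PR, PS, QR, QS

Hence C_0 ≅ Z^4, C_1 ≅ Z^4.

The boundary map ∂_1: C_1 → C_0 sends each edge [p,q] (with p < q) to q − p. For instance
  ∂PS = S − P.
The resulting 4×4 matrix has rank 3, and its Smith normal form has invariant factors (1,1,1).

Computing H_k = (kernel of ∂_k) / (image of ∂_{k+1}):

  H_0: rank C_0 − rank ∂_1 = 4 − 3 = 1, and the invariant factors of ∂_1 are all 1, so H_0 ≅ Z.
  H_1: rank ker ∂_1 − rank ∂_2 = (4 − 3) − 0 = 1, and there is no ∂_2, so H_1 ≅ Z.

As a check, the Euler characteristic is 4 − 4 = 0, which agrees with 1 − 1 = 0.

H_0 ≅ Z,  H_1 ≅ Z.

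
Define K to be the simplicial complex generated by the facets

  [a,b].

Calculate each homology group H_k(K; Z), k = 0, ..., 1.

K has 2 vertices, 1 edge.
rank ∂_0 = 0, rank ∂_1 = 1 ⇒ b_0 = 2 − 0 − 1 = 1; all invariant factors of ∂_1 are 1 so no torsion. So H_0 = Z.
rank ∂_1 = 1, rank ∂_2 = 0 ⇒ b_1 = 1 − 1 − 0 = 0. So H_1 = 0.

H_0 = Z,  H_1 = 0.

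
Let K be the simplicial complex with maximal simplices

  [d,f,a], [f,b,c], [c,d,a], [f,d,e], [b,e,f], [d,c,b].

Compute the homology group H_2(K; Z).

K has 6 vertices, 12 edges, 6 triangles.
rank ∂_2 = 6, rank ∂_3 = 0 ⇒ b_2 = 6 − 6 − 0 = 0. So H_2 = 0.

H_2 = 0.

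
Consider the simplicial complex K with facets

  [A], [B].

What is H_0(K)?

H_0 = Z^2.

We work with the vertex ordering A < B. The simplices of K, each written with vertices in increasing order, are:

  0-simplices (2): A, B

Hence C_0 ≅ Z^2.

Computing H_k = (kernel of ∂_k) / (image of ∂_{k+1}):

  H_0: rank C_0 − rank ∂_1 = 2 − 0 = 2, and there is no ∂_1, so H_0 ≅ Z^2.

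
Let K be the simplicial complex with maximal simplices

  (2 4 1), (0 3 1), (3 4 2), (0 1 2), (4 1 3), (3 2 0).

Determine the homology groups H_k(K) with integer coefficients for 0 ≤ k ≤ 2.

We work with the vertex ordering 0 < 1 < 2 < 3 < 4. The simplices of K, each written with vertices in increasing order, are:

  0-simplices (5): [0], [1], [2], [3], [4]
  1-simplices (9): [0,1], [0,2], [0,3], [1,2], [1,3], [1,4], [2,3], [2,4], [3,4]
  2-simplices (6): [0,1,2], [0,1,3], [0,2,3], [1,2,4], [1,3,4], [2,3,4]

so the chain groups are C_0 ≅ Z^5, C_1 ≅ Z^9, C_2 ≅ Z^6.

The boundary map ∂_1: C_1 → C_0 maps an edge to its endpoints' difference, ∂[p,q] = q − p. For instance
  ∂[0,2] = [2] − [0].
As a 5×9 matrix over Z this has rank 4, with invariant factors (1,1,1,1).

∂_2: C_2 → C_1 acts by ∂[p,q,r] = [q,r] − [p,r] + [p,q]. For instance
  ∂[0,1,3] = [1,3] − [0,3] + [0,1],
  ∂[1,3,4] = [3,4] − [1,4] + [1,3].
This gives a 9×6 integer matrix of rank 5; reducing to Smith normal form yields diagonal entries (1,1,1,1,1).

Now H_k = ker ∂_k / im ∂_{k+1}, so:

  H_0: rank C_0 − rank ∂_1 = 5 − 4 = 1, and the invariant factors of ∂_1 are all 1, so H_0 = Z.
  H_1: rank ker ∂_1 − rank ∂_2 = (9 − 4) − 5 = 0, and the invariant factors of ∂_2 are all 1, so H_1 = 0.
  H_2: rank ker ∂_2 − rank ∂_3 = (6 − 5) − 0 = 1, and there is no ∂_3, so H_2 = Z.

(K is a triangulation of the 2-sphere S^2.)

H_0 ≅ Z,  H_1 = 0,  H_2 ≅ Z.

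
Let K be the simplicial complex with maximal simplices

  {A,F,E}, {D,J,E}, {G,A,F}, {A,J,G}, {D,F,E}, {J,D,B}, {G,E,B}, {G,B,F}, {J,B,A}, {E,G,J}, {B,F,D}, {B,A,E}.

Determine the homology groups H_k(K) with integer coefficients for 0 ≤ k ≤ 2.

H_0 = Z,  H_1 = Z/2Z,  H_2 = 0.

Order the vertices as A < B < D < E < F < G < J. Listing each simplex with vertices in this order, K has dimension 2 with simplices:

  0-simplices (7): A, B, D, E, F, G, J
  1-simplices (18): AB, AE, AF, AG, AJ, BD, BE, BF, BG, BJ, DE, DF, DJ, EF, EG, EJ, FG, GJ
  2-simplices (12): ABE, ABJ, AEF, AFG, AGJ, BDF, BDJ, BEG, BFG, DEF, DEJ, EGJ

giving chain groups C_0 ≅ Z^7, C_1 ≅ Z^18, C_2 ≅ Z^12.

∂_1: C_1 → C_0 maps an edge to its endpoints' difference, ∂[p,q] = q − p.
This gives a 7×18 integer matrix of rank 6; reducing to Smith normal form yields diagonal entries (1,1,1,1,1,1).

The boundary map ∂_2: C_2 → C_1 maps a triangle to the signed sum of its edges. For instance
  ∂ABE = BE − AE + AB,
  ∂AGJ = GJ − AJ + AG.
This gives a 18×12 integer matrix of rank 12; reducing to Smith normal form yields diagonal entries (1,1,1,1,1,1,1,1,1,1,1,2).

Reading off H_k = ker ∂_k / im ∂_{k+1}:

  H_0: rank C_0 − rank ∂_1 = 7 − 6 = 1, and the invariant factors of ∂_1 are all 1, so H_0 = Z.
  H_1: rank ker ∂_1 − rank ∂_2 = (18 − 6) − 12 = 0, and ∂_2 has invariant factor 2 > 1, so H_1 = Z/2Z.
  H_2: rank ker ∂_2 − rank ∂_3 = (12 − 12) − 0 = 0, and there is no ∂_3, so H_2 = 0.

As a check, the Euler characteristic is 7 − 18 + 12 = 1, which agrees with 1 − 0 + 0 = 1.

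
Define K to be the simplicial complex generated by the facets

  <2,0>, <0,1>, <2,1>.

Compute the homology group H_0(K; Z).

H_0 ≅ Z.

K has 3 vertices, 3 edges.
rank ∂_0 = 0, rank ∂_1 = 2 ⇒ b_0 = 3 − 0 − 2 = 1; all invariant factors of ∂_1 are 1 so no torsion. So H_0 = Z.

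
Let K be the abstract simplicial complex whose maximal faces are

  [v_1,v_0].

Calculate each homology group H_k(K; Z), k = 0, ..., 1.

H_0 ≅ Z,  H_1 = 0.

K has 2 vertices, 1 edge.
rank ∂_0 = 0, rank ∂_1 = 1 ⇒ b_0 = 2 − 0 − 1 = 1; all invariant factors of ∂_1 are 1 so no torsion. So H_0 = Z.
rank ∂_1 = 1, rank ∂_2 = 0 ⇒ b_1 = 1 − 1 − 0 = 0. So H_1 = 0.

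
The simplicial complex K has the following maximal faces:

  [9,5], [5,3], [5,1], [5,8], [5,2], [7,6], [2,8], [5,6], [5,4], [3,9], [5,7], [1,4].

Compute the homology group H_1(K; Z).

H_1 ≅ Z^4.

Fix the vertex order 1 < 2 < 3 < 4 < 5 < 6 < 7 < 8 < 9 and write every simplex with vertices in increasing order. Then dim K = 1 and the simplices of K are:

  0-simplices (9): [1], [2], [3], [4], [5], [6], [7], [8], [9]
  1-simplices (12): [1,4], [1,5], [2,5], [2,8], [3,5], [3,9], [4,5], [5,6], [5,7], [5,8], [5,9], [6,7]

Hence C_0 ≅ Z^9, C_1 ≅ Z^12.

Boundary ∂_1: C_1 → C_0 sends each edge [p,q] (with p < q) to q − p.
As a 9×12 matrix over Z this has rank 8, with invariant factors (1,1,1,1,1,1,1,1).

Reading off H_k = ker ∂_k / im ∂_{k+1}:

  H_1: rank ker ∂_1 − rank ∂_2 = (12 − 8) − 0 = 4, and there is no ∂_2, so H_1 ≅ Z^4.

(K is a triangulation of a wedge of 4 circles.)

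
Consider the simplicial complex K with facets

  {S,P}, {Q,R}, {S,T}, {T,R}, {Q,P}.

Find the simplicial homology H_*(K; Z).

H_0 = Z,  H_1 = Z.

We work with the vertex ordering P < Q < R < S < T. The simplices of K, each written with vertices in increasing order, are:

  0-simplices (5): P, Q, R, S, T
  1-simplices (5): PQ, PS, QR, RT, ST

Hence C_0 ≅ Z^5, C_1 ≅ Z^5.

The boundary map ∂_1: C_1 → C_0 sends each edge [p,q] (with p < q) to q − p. For instance
  ∂ST = T − S.
This gives a 5×5 integer matrix of rank 4; reducing to Smith normal form yields diagonal entries (1,1,1,1).

Reading off H_k = ker ∂_k / im ∂_{k+1}:

  H_0: rank C_0 − rank ∂_1 = 5 − 4 = 1, and the invariant factors of ∂_1 are all 1, so H_0 = Z.
  H_1: rank ker ∂_1 − rank ∂_2 = (5 − 4) − 0 = 1, and there is no ∂_2, so H_1 = Z.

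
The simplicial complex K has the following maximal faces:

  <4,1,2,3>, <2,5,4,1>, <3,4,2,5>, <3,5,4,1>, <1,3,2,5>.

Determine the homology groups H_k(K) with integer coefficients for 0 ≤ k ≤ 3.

H_0 = Z,  H_1 = 0,  H_2 = 0,  H_3 = Z.

Fix the vertex order 1 < 2 < 3 < 4 < 5 and write every simplex with vertices in increasing order. Then dim K = 3 and the simplices of K are:

  0-simplices (5): [1], [2], [3], [4], [5]
  1-simplices (10): [1,2], [1,3], [1,4], [1,5], [2,3], [2,4], [2,5], [3,4], [3,5], [4,5]
  2-simplices (10): [1,2,3], [1,2,4], [1,2,5], [1,3,4], [1,3,5], [1,4,5], [2,3,4], [2,3,5], [2,4,5], [3,4,5]
  3-simplices (5): [1,2,3,4], [1,2,3,5], [1,2,4,5], [1,3,4,5], [2,3,4,5]

so the chain groups are C_0 ≅ Z^5, C_1 ≅ Z^10, C_2 ≅ Z^10, C_3 ≅ Z^5.

Boundary ∂_1: C_1 → C_0 sends each edge [p,q] (with p < q) to q − p.
The 5×10 boundary matrix has rank 4 and Smith normal form diag(1,1,1,1).

The boundary map ∂_2: C_2 → C_1 acts by ∂[p,q,r] = [q,r] − [p,r] + [p,q]. For instance
  ∂[2,3,4] = [3,4] − [2,4] + [2,3],
  ∂[1,2,5] = [2,5] − [1,5] + [1,2].
As a 10×10 matrix over Z this has rank 6, with invariant factors (1,1,1,1,1,1).

The boundary map ∂_3: C_3 → C_2 sends each 3-simplex σ to the alternating sum Σ_i (−1)^i (σ with its i-th vertex removed). For instance
  ∂[1,2,3,4] = [2,3,4] − [1,3,4] + [1,2,4] − [1,2,3],
  ∂[1,2,3,5] = [2,3,5] − [1,3,5] + [1,2,5] − [1,2,3].
As a 10×5 matrix over Z this has rank 4, with invariant factors (1,1,1,1).

Computing H_k = (kernel of ∂_k) / (image of ∂_{k+1}):

  H_0: rank C_0 − rank ∂_1 = 5 − 4 = 1, and the invariant factors of ∂_1 are all 1, so H_0 = Z.
  H_1: rank ker ∂_1 − rank ∂_2 = (10 − 4) − 6 = 0, and the invariant factors of ∂_2 are all 1, so H_1 = 0.
  H_2: rank ker ∂_2 − rank ∂_3 = (10 − 6) − 4 = 0, and the invariant factors of ∂_3 are all 1, so H_2 = 0.
  H_3: rank ker ∂_3 − rank ∂_4 = (5 − 4) − 0 = 1, and there is no ∂_4, so H_3 = Z.

As a check, the Euler characteristic is 5 − 10 + 10 − 5 = 0, which agrees with 1 − 0 + 0 − 1 = 0.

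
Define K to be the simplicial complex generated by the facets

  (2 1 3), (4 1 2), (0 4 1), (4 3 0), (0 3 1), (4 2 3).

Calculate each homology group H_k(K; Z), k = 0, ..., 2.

H_0 = Z,  H_1 = 0,  H_2 = Z.

Fix the vertex order 0 < 1 < 2 < 3 < 4 and write every simplex with vertices in increasing order. Then dim K = 2 and the simplices of K are:

  0-simplices (5): [0], [1], [2], [3], [4]
  1-simplices (9): [0,1], [0,3], [0,4], [1,2], [1,3], [1,4], [2,3], [2,4], [3,4]
  2-simplices (6): [0,1,3], [0,1,4], [0,3,4], [1,2,3], [1,2,4], [2,3,4]

so the chain groups are C_0 ≅ Z^5, C_1 ≅ Z^9, C_2 ≅ Z^6.

∂_1: C_1 → C_0 sends each edge [p,q] (with p < q) to q − p. For instance
  ∂[1,3] = [3] − [1].
This gives a 5×9 integer matrix of rank 4; reducing to Smith normal form yields diagonal entries (1,1,1,1).

The boundary map ∂_2: C_2 → C_1 maps a triangle to the signed sum of its edges. For instance
  ∂[0,1,4] = [1,4] − [0,4] + [0,1],
  ∂[0,3,4] = [3,4] − [0,4] + [0,3].
As a 9×6 matrix over Z this has rank 5, with invariant factors (1,1,1,1,1).

Now H_k = ker ∂_k / im ∂_{k+1}, so:

  H_0: rank C_0 − rank ∂_1 = 5 − 4 = 1, and the invariant factors of ∂_1 are all 1, so H_0 ≅ Z.
  H_1: rank ker ∂_1 − rank ∂_2 = (9 − 4) − 5 = 0, and the invariant factors of ∂_2 are all 1, so H_1 ≅ 0.
  H_2: rank ker ∂_2 − rank ∂_3 = (6 − 5) − 0 = 1, and there is no ∂_3, so H_2 ≅ Z.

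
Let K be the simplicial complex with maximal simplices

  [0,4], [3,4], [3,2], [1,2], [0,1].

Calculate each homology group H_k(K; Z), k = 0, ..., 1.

Fix the vertex order 0 < 1 < 2 < 3 < 4 and write every simplex with vertices in increasing order. Then dim K = 1 and the simplices of K are:

  0-simplices (5): [0], [1], [2], [3], [4]
  1-simplices (5): [0,1], [0,4], [1,2], [2,3], [3,4]

so the chain groups are C_0 ≅ Z^5, C_1 ≅ Z^5.

The boundary map ∂_1: C_1 → C_0 sends each edge [p,q] (with p < q) to q − p.
The 5×5 boundary matrix has rank 4 and Smith normal form diag(1,1,1,1).

From H_k ≅ ker(∂_k) / im(∂_{k+1}) we obtain:

  H_0: rank C_0 − rank ∂_1 = 5 − 4 = 1, and the invariant factors of ∂_1 are all 1, so H_0 = Z.
  H_1: rank ker ∂_1 − rank ∂_2 = (5 − 4) − 0 = 1, and there is no ∂_2, so H_1 = Z.

H_0 ≅ Z,  H_1 ≅ Z.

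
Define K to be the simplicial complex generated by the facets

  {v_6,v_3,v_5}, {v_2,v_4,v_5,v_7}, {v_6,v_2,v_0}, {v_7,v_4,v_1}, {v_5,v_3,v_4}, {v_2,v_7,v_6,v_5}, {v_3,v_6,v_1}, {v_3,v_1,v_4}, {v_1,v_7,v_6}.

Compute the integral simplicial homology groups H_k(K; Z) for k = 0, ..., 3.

H_0 = Z,  H_1 = 0,  H_2 = Z,  H_3 = 0.

K has 8 vertices, 18 edges, 14 triangles, 2 3-simplices.
rank ∂_0 = 0, rank ∂_1 = 7 ⇒ b_0 = 8 − 0 − 7 = 1; all invariant factors of ∂_1 are 1 so no torsion. So H_0 = Z.
rank ∂_1 = 7, rank ∂_2 = 11 ⇒ b_1 = 18 − 7 − 11 = 0; all invariant factors of ∂_2 are 1 so no torsion. So H_1 = 0.
rank ∂_2 = 11, rank ∂_3 = 2 ⇒ b_2 = 14 − 11 − 2 = 1; all invariant factors of ∂_3 are 1 so no torsion. So H_2 = Z.
rank ∂_3 = 2, rank ∂_4 = 0 ⇒ b_3 = 2 − 2 − 0 = 0. So H_3 = 0.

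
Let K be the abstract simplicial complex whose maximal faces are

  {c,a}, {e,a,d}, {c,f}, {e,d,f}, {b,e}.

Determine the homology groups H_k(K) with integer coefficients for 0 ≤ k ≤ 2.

H_0 = Z,  H_1 = Z,  H_2 = 0.

Fix the vertex order a < b < c < d < e < f and write every simplex with vertices in increasing order. Then dim K = 2 and the simplices of K are:

  0-simplices (6): a, b, c, d, e, f
  1-simplices (8): ac, ad, ae, be, cf, de, df, ef
  2-simplices (2): ade, def

Hence C_0 ≅ Z^6, C_1 ≅ Z^8, C_2 ≅ Z^2.

The boundary map ∂_1: C_1 → C_0 is given by ∂[p,q] = [q] − [p]. For instance
  ∂ae = e − a.
The 6×8 boundary matrix has rank 5 and Smith normal form diag(1,1,1,1,1).

Boundary ∂_2: C_2 → C_1 maps a triangle to the signed sum of its edges. For instance
  ∂ade = de − ae + ad,
  ∂def = ef − df + de.
The 8×2 boundary matrix has rank 2 and Smith normal form diag(1,1).

Computing H_k = (kernel of ∂_k) / (image of ∂_{k+1}):

  H_0: rank C_0 − rank ∂_1 = 6 − 5 = 1, and the invariant factors of ∂_1 are all 1, so H_0 = Z.
  H_1: rank ker ∂_1 − rank ∂_2 = (8 − 5) − 2 = 1, and the invariant factors of ∂_2 are all 1, so H_1 = Z.
  H_2: rank ker ∂_2 − rank ∂_3 = (2 − 2) − 0 = 0, and there is no ∂_3, so H_2 = 0.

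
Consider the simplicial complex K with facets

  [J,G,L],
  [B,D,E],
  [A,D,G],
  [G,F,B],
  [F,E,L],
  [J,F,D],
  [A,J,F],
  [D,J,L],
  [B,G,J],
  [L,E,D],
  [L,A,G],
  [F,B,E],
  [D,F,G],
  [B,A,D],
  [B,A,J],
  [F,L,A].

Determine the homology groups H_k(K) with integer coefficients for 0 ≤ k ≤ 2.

Take the total order A < B < D < E < F < G < J < L on the vertex set. Then K (dimension 2) consists of the simplices:

  0-simplices (8): A, B, D, E, F, G, J, L
  1-simplices (24): AB, AD, AF, AG, AJ, AL, BD, BE, BF, BG, BJ, DE, DF, DG, DJ, DL, EF, EL, FG, FJ, FL, GJ, GL, JL
  2-simplices (16): ABD, ABJ, ADG, AFJ, AFL, AGL, BDE, BEF, BFG, BGJ, DEL, DFG, DFJ, DJL, EFL, GJL

so the chain groups are C_0 ≅ Z^8, C_1 ≅ Z^24, C_2 ≅ Z^16.

∂_1: C_1 → C_0 sends each edge [p,q] (with p < q) to q − p. For instance
  ∂BD = D − B.
The resulting 8×24 matrix has rank 7, and its Smith normal form has invariant factors (1,1,1,1,1,1,1).

Boundary ∂_2: C_2 → C_1 acts by ∂[p,q,r] = [q,r] − [p,r] + [p,q]. For instance
  ∂DJL = JL − DL + DJ,
  ∂BDE = DE − BE + BD.
The resulting 24×16 matrix has rank 15, and its Smith normal form has invariant factors (1,1,1,1,1,1,1,1,1,1,1,1,1,1,1).

From H_k ≅ ker(∂_k) / im(∂_{k+1}) we obtain:

  H_0: rank C_0 − rank ∂_1 = 8 − 7 = 1, and the invariant factors of ∂_1 are all 1, so H_0 ≅ Z.
  H_1: rank ker ∂_1 − rank ∂_2 = (24 − 7) − 15 = 2, and the invariant factors of ∂_2 are all 1, so H_1 ≅ Z^2.
  H_2: rank ker ∂_2 − rank ∂_3 = (16 − 15) − 0 = 1, and there is no ∂_3, so H_2 ≅ Z.

As a check, the Euler characteristic is 8 − 24 + 16 = 0, which agrees with 1 − 2 + 1 = 0.

H_0 = Z,  H_1 = Z^2,  H_2 = Z.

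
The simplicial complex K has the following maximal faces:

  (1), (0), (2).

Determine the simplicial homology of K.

H_0 = Z^3.

K has 3 vertices.
rank ∂_0 = 0, rank ∂_1 = 0 ⇒ b_0 = 3 − 0 − 0 = 3. So H_0 ≅ Z^3.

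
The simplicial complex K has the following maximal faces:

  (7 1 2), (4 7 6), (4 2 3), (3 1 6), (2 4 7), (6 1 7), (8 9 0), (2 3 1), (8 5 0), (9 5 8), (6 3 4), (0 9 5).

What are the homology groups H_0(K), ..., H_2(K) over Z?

Order the vertices as 0 < 1 < 2 < 3 < 4 < 5 < 6 < 7 < 8 < 9. Listing each simplex with vertices in this order, K has dimension 2 with simplices:

  0-simplices (10): [0], [1], [2], [3], [4], [5], [6], [7], [8], [9]
  1-simplices (18): [0,5], [0,8], [0,9], [1,2], [1,3], [1,6], [1,7], [2,3], [2,4], [2,7], [3,4], [3,6], [4,6], [4,7], [5,8], [5,9], [6,7], [8,9]
  2-simplices (12): [0,5,8], [0,5,9], [0,8,9], [1,2,3], [1,2,7], [1,3,6], [1,6,7], [2,3,4], [2,4,7], [3,4,6], [4,6,7], [5,8,9]

Hence C_0 ≅ Z^10, C_1 ≅ Z^18, C_2 ≅ Z^12.

The boundary map ∂_1: C_1 → C_0 sends each edge [p,q] (with p < q) to q − p.
The 10×18 boundary matrix has rank 8 and Smith normal form diag(1,1,1,1,1,1,1,1).

Boundary ∂_2: C_2 → C_1 sends each 2-simplex [p,q,r] to [q,r] − [p,r] + [p,q]. For instance
  ∂[5,8,9] = [8,9] − [5,9] + [5,8],
  ∂[0,8,9] = [8,9] − [0,9] + [0,8].
The 18×12 boundary matrix has rank 10 and Smith normal form diag(1,1,1,1,1,1,1,1,1,1).

Reading off H_k = ker ∂_k / im ∂_{k+1}:

  H_0: rank C_0 − rank ∂_1 = 10 − 8 = 2, and the invariant factors of ∂_1 are all 1, so H_0 = Z^2.
  H_1: rank ker ∂_1 − rank ∂_2 = (18 − 8) − 10 = 0, and the invariant factors of ∂_2 are all 1, so H_1 = 0.
  H_2: rank ker ∂_2 − rank ∂_3 = (12 − 10) − 0 = 2, and there is no ∂_3, so H_2 = Z^2.

H_0 = Z^2,  H_1 = 0,  H_2 = Z^2.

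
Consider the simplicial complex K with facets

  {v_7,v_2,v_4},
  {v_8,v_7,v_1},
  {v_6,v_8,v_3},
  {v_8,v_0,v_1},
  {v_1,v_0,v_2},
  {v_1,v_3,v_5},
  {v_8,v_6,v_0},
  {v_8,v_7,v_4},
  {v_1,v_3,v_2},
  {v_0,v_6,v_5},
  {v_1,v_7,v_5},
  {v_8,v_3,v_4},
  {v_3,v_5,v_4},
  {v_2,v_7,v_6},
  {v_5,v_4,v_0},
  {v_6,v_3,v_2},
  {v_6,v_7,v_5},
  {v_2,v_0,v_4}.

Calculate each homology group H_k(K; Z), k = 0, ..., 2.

H_0 ≅ Z,  H_1 ≅ Z^2,  H_2 ≅ Z.

Order the vertices as v_0 < v_1 < v_2 < v_3 < v_4 < v_5 < v_6 < v_7 < v_8. Listing each simplex with vertices in this order, K has dimension 2 with simplices:

  0-simplices (9): [v_0], [v_1], [v_2], [v_3], [v_4], [v_5], [v_6], [v_7], [v_8]
  1-simplices (27): (27 of them)
  2-simplices (18): (18 of them)

so the chain groups are C_0 ≅ Z^9, C_1 ≅ Z^27, C_2 ≅ Z^18.

The boundary map ∂_1: C_1 → C_0 is given by ∂[p,q] = [q] − [p].
The resulting 9×27 matrix has rank 8, and its Smith normal form has invariant factors (1,1,1,1,1,1,1,1).

Boundary ∂_2: C_2 → C_1 acts by ∂[p,q,r] = [q,r] − [p,r] + [p,q]. For instance
  ∂[v_0,v_2,v_4] = [v_2,v_4] − [v_0,v_4] + [v_0,v_2],
  ∂[v_4,v_7,v_8] = [v_7,v_8] − [v_4,v_8] + [v_4,v_7].
The 27×18 boundary matrix has rank 17 and Smith normal form diag(1,1,1,1,1,1,1,1,1,1,1,1,1,1,1,1,1).

From H_k ≅ ker(∂_k) / im(∂_{k+1}) we obtain:

  H_0: rank C_0 − rank ∂_1 = 9 − 8 = 1, and the invariant factors of ∂_1 are all 1, so H_0 = Z.
  H_1: rank ker ∂_1 − rank ∂_2 = (27 − 8) − 17 = 2, and the invariant factors of ∂_2 are all 1, so H_1 = Z^2.
  H_2: rank ker ∂_2 − rank ∂_3 = (18 − 17) − 0 = 1, and there is no ∂_3, so H_2 = Z.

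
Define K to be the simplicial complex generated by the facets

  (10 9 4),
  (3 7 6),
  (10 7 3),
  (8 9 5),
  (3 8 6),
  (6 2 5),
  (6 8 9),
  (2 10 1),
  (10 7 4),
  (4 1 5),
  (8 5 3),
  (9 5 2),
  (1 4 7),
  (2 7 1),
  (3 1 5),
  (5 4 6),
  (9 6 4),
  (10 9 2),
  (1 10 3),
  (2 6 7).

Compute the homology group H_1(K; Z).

H_1 ≅ Z ⊕ Z/2.

We work with the vertex ordering 1 < 2 < 3 < 4 < 5 < 6 < 7 < 8 < 9 < 10. The simplices of K, each written with vertices in increasing order, are:

  0-simplices (10): [1], [2], [3], [4], [5], [6], [7], [8], [9], [10]
  1-simplices (30): (30 of them)
  2-simplices (20): (20 of them)

so the chain groups are C_0 ≅ Z^10, C_1 ≅ Z^30, C_2 ≅ Z^20.

∂_1: C_1 → C_0 is given by ∂[p,q] = [q] − [p]. For instance
  ∂[5,6] = [6] − [5].
The 10×30 boundary matrix has rank 9 and Smith normal form diag(1,1,1,1,1,1,1,1,1).

∂_2: C_2 → C_1 maps a triangle to the signed sum of its edges. For instance
  ∂[2,5,6] = [5,6] − [2,6] + [2,5],
  ∂[1,3,5] = [3,5] − [1,5] + [1,3].
As a 30×20 matrix over Z this has rank 20, with invariant factors (1,1,1,1,1,1,1,1,1,1,1,1,1,1,1,1,1,1,1,2).

Now H_k = ker ∂_k / im ∂_{k+1}, so:

  H_1: rank ker ∂_1 − rank ∂_2 = (30 − 9) − 20 = 1, and ∂_2 has invariant factor 2 > 1, so H_1 ≅ Z ⊕ Z/2.

(K is a triangulation of the Klein bottle.)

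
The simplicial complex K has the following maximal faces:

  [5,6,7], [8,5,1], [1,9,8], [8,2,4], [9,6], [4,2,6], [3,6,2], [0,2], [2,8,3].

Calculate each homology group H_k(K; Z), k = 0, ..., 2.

K has 10 vertices, 18 edges, 7 triangles.
rank ∂_0 = 0, rank ∂_1 = 9 ⇒ b_0 = 10 − 0 − 9 = 1; all invariant factors of ∂_1 are 1 so no torsion. So H_0 ≅ Z.
rank ∂_1 = 9, rank ∂_2 = 7 ⇒ b_1 = 18 − 9 − 7 = 2; all invariant factors of ∂_2 are 1 so no torsion. So H_1 ≅ Z^2.
rank ∂_2 = 7, rank ∂_3 = 0 ⇒ b_2 = 7 − 7 − 0 = 0. So H_2 ≅ 0.

H_0 = Z,  H_1 = Z^2,  H_2 = 0.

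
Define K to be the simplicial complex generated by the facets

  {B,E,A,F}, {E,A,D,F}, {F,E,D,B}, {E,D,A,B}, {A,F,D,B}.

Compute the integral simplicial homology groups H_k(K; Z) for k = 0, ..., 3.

H_0 ≅ Z,  H_1 = 0,  H_2 = 0,  H_3 ≅ Z.

Take the total order A < B < D < E < F on the vertex set. Then K (dimension 3) consists of the simplices:

  0-simplices (5): A, B, D, E, F
  1-simplices (10): AB, AD, AE, AF, BD, BE, BF, DE, DF, EF
  2-simplices (10): ABD, ABE, ABF, ADE, ADF, AEF, BDE, BDF, BEF, DEF
  3-simplices (5): ABDE, ABDF, ABEF, ADEF, BDEF

Hence C_0 ≅ Z^5, C_1 ≅ Z^10, C_2 ≅ Z^10, C_3 ≅ Z^5.

Boundary ∂_1: C_1 → C_0 maps an edge to its endpoints' difference, ∂[p,q] = q − p. For instance
  ∂AF = F − A.
As a 5×10 matrix over Z this has rank 4, with invariant factors (1,1,1,1).

∂_2: C_2 → C_1 sends each 2-simplex [p,q,r] to [q,r] − [p,r] + [p,q]. For instance
  ∂ADE = DE − AE + AD,
  ∂BDE = DE − BE + BD.
The 10×10 boundary matrix has rank 6 and Smith normal form diag(1,1,1,1,1,1).

The boundary map ∂_3: C_3 → C_2 sends each 3-simplex σ to the alternating sum Σ_i (−1)^i (σ with its i-th vertex removed). For instance
  ∂ABDF = BDF − ADF + ABF − ABD,
  ∂ABDE = BDE − ADE + ABE − ABD.
The 10×5 boundary matrix has rank 4 and Smith normal form diag(1,1,1,1).

Reading off H_k = ker ∂_k / im ∂_{k+1}:

  H_0: rank C_0 − rank ∂_1 = 5 − 4 = 1, and the invariant factors of ∂_1 are all 1, so H_0 ≅ Z.
  H_1: rank ker ∂_1 − rank ∂_2 = (10 − 4) − 6 = 0, and the invariant factors of ∂_2 are all 1, so H_1 ≅ 0.
  H_2: rank ker ∂_2 − rank ∂_3 = (10 − 6) − 4 = 0, and the invariant factors of ∂_3 are all 1, so H_2 ≅ 0.
  H_3: rank ker ∂_3 − rank ∂_4 = (5 − 4) − 0 = 1, and there is no ∂_4, so H_3 ≅ Z.

As a check, the Euler characteristic is 5 − 10 + 10 − 5 = 0, which agrees with 1 − 0 + 0 − 1 = 0.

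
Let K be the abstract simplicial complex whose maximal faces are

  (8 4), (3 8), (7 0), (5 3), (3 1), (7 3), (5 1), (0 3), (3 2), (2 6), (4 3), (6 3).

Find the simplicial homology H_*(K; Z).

H_0 ≅ Z,  H_1 ≅ Z^4.

Fix the vertex order 0 < 1 < 2 < 3 < 4 < 5 < 6 < 7 < 8 and write every simplex with vertices in increasing order. Then dim K = 1 and the simplices of K are:

  0-simplices (9): [0], [1], [2], [3], [4], [5], [6], [7], [8]
  1-simplices (12): [0,3], [0,7], [1,3], [1,5], [2,3], [2,6], [3,4], [3,5], [3,6], [3,7], [3,8], [4,8]

so the chain groups are C_0 ≅ Z^9, C_1 ≅ Z^12.

∂_1: C_1 → C_0 maps an edge to its endpoints' difference, ∂[p,q] = q − p. For instance
  ∂[0,3] = [3] − [0].
As a 9×12 matrix over Z this has rank 8, with invariant factors (1,1,1,1,1,1,1,1).

From H_k ≅ ker(∂_k) / im(∂_{k+1}) we obtain:

  H_0: rank C_0 − rank ∂_1 = 9 − 8 = 1, and the invariant factors of ∂_1 are all 1, so H_0 = Z.
  H_1: rank ker ∂_1 − rank ∂_2 = (12 − 8) − 0 = 4, and there is no ∂_2, so H_1 = Z^4.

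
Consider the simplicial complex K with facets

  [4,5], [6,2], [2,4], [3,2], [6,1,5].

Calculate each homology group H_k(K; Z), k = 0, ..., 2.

H_0 ≅ Z,  H_1 ≅ Z,  H_2 = 0.

Fix the vertex order 1 < 2 < 3 < 4 < 5 < 6 and write every simplex with vertices in increasing order. Then dim K = 2 and the simplices of K are:

  0-simplices (6): [1], [2], [3], [4], [5], [6]
  1-simplices (7): [1,5], [1,6], [2,3], [2,4], [2,6], [4,5], [5,6]
  2-simplices (1): [1,5,6]

giving chain groups C_0 ≅ Z^6, C_1 ≅ Z^7, C_2 ≅ Z^1.

Boundary ∂_1: C_1 → C_0 maps an edge to its endpoints' difference, ∂[p,q] = q − p. For instance
  ∂[2,4] = [4] − [2].
The 6×7 boundary matrix has rank 5 and Smith normal form diag(1,1,1,1,1).

The boundary map ∂_2: C_2 → C_1 sends each 2-simplex [p,q,r] to [q,r] − [p,r] + [p,q]. For instance
  ∂[1,5,6] = [5,6] − [1,6] + [1,5].
As a 7×1 matrix over Z this has rank 1, with invariant factors (1).

From H_k ≅ ker(∂_k) / im(∂_{k+1}) we obtain:

  H_0: rank C_0 − rank ∂_1 = 6 − 5 = 1, and the invariant factors of ∂_1 are all 1, so H_0 = Z.
  H_1: rank ker ∂_1 − rank ∂_2 = (7 − 5) − 1 = 1, and the invariant factors of ∂_2 are all 1, so H_1 = Z.
  H_2: rank ker ∂_2 − rank ∂_3 = (1 − 1) − 0 = 0, and there is no ∂_3, so H_2 = 0.

As a check, the Euler characteristic is 6 − 7 + 1 = 0, which agrees with 1 − 1 + 0 = 0.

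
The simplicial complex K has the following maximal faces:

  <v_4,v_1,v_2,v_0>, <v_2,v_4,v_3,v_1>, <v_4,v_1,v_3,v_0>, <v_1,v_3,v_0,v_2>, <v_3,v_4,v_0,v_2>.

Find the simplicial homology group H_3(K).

H_3 ≅ Z.

K has 5 vertices, 10 edges, 10 triangles, 5 3-simplices.
rank ∂_3 = 4, rank ∂_4 = 0 ⇒ b_3 = 5 − 4 − 0 = 1. So H_3 = Z.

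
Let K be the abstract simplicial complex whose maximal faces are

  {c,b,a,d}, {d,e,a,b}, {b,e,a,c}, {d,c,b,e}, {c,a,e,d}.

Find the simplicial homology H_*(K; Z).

Fix the vertex order a < b < c < d < e and write every simplex with vertices in increasing order. Then dim K = 3 and the simplices of K are:

  0-simplices (5): a, b, c, d, e
  1-simplices (10): ab, ac, ad, ae, bc, bd, be, cd, ce, de
  2-simplices (10): abc, abd, abe, acd, ace, ade, bcd, bce, bde, cde
  3-simplices (5): abcd, abce, abde, acde, bcde

Hence C_0 ≅ Z^5, C_1 ≅ Z^10, C_2 ≅ Z^10, C_3 ≅ Z^5.

The boundary map ∂_1: C_1 → C_0 maps an edge to its endpoints' difference, ∂[p,q] = q − p. For instance
  ∂cd = d − c.
As a 5×10 matrix over Z this has rank 4, with invariant factors (1,1,1,1).

The boundary map ∂_2: C_2 → C_1 sends each 2-simplex [p,q,r] to [q,r] − [p,r] + [p,q]. For instance
  ∂cde = de − ce + cd,
  ∂bce = ce − be + bc.
As a 10×10 matrix over Z this has rank 6, with invariant factors (1,1,1,1,1,1).

Boundary ∂_3: C_3 → C_2 sends each 3-simplex σ to the alternating sum Σ_i (−1)^i (σ with its i-th vertex removed). For instance
  ∂abcd = bcd − acd + abd − abc,
  ∂abde = bde − ade + abe − abd.
This gives a 10×5 integer matrix of rank 4; reducing to Smith normal form yields diagonal entries (1,1,1,1).

From H_k ≅ ker(∂_k) / im(∂_{k+1}) we obtain:

  H_0: rank C_0 − rank ∂_1 = 5 − 4 = 1, and the invariant factors of ∂_1 are all 1, so H_0 = Z.
  H_1: rank ker ∂_1 − rank ∂_2 = (10 − 4) − 6 = 0, and the invariant factors of ∂_2 are all 1, so H_1 = 0.
  H_2: rank ker ∂_2 − rank ∂_3 = (10 − 6) − 4 = 0, and the invariant factors of ∂_3 are all 1, so H_2 = 0.
  H_3: rank ker ∂_3 − rank ∂_4 = (5 − 4) − 0 = 1, and there is no ∂_4, so H_3 = Z.

H_0 ≅ Z,  H_1 = 0,  H_2 = 0,  H_3 ≅ Z.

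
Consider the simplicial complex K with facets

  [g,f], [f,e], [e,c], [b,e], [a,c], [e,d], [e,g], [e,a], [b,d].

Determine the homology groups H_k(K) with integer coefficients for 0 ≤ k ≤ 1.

H_0 = Z,  H_1 = Z^3.

Fix the vertex order a < b < c < d < e < f < g and write every simplex with vertices in increasing order. Then dim K = 1 and the simplices of K are:

  0-simplices (7): a, b, c, d, e, f, g
  1-simplices (9): ac, ae, bd, be, ce, de, ef, eg, fg

giving chain groups C_0 ≅ Z^7, C_1 ≅ Z^9.

The boundary map ∂_1: C_1 → C_0 maps an edge to its endpoints' difference, ∂[p,q] = q − p.
The resulting 7×9 matrix has rank 6, and its Smith normal form has invariant factors (1,1,1,1,1,1).

Computing H_k = (kernel of ∂_k) / (image of ∂_{k+1}):

  H_0: rank C_0 − rank ∂_1 = 7 − 6 = 1, and the invariant factors of ∂_1 are all 1, so H_0 ≅ Z.
  H_1: rank ker ∂_1 − rank ∂_2 = (9 − 6) − 0 = 3, and there is no ∂_2, so H_1 ≅ Z^3.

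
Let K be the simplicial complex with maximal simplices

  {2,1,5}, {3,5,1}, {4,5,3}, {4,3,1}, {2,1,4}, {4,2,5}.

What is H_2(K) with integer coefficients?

H_2 ≅ Z.

Order the vertices as 1 < 2 < 3 < 4 < 5. Listing each simplex with vertices in this order, K has dimension 2 with simplices:

  0-simplices (5): [1], [2], [3], [4], [5]
  1-simplices (9): [1,2], [1,3], [1,4], [1,5], [2,4], [2,5], [3,4], [3,5], [4,5]
  2-simplices (6): [1,2,4], [1,2,5], [1,3,4], [1,3,5], [2,4,5], [3,4,5]

so the chain groups are C_0 ≅ Z^5, C_1 ≅ Z^9, C_2 ≅ Z^6.

∂_1: C_1 → C_0 is given by ∂[p,q] = [q] − [p]. For instance
  ∂[1,3] = [3] − [1].
The 5×9 boundary matrix has rank 4 and Smith normal form diag(1,1,1,1).

∂_2: C_2 → C_1 sends each 2-simplex [p,q,r] to [q,r] − [p,r] + [p,q]. For instance
  ∂[1,2,5] = [2,5] − [1,5] + [1,2],
  ∂[2,4,5] = [4,5] − [2,5] + [2,4].
The 9×6 boundary matrix has rank 5 and Smith normal form diag(1,1,1,1,1).

Computing H_k = (kernel of ∂_k) / (image of ∂_{k+1}):

  H_2: rank ker ∂_2 − rank ∂_3 = (6 − 5) − 0 = 1, and there is no ∂_3, so H_2 ≅ Z.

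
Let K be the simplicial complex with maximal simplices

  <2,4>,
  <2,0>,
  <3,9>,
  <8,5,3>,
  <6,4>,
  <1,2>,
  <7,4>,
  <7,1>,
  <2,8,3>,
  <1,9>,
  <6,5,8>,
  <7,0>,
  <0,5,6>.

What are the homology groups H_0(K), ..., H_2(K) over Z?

Take the total order 0 < 1 < 2 < 3 < 4 < 5 < 6 < 7 < 8 < 9 on the vertex set. Then K (dimension 2) consists of the simplices:

  0-simplices (10): [0], [1], [2], [3], [4], [5], [6], [7], [8], [9]
  1-simplices (18): [0,2], [0,5], [0,6], [0,7], [1,2], [1,7], [1,9], [2,3], [2,4], [2,8], [3,5], [3,8], [3,9], [4,6], [4,7], [5,6], [5,8], [6,8]
  2-simplices (4): [0,5,6], [2,3,8], [3,5,8], [5,6,8]

Hence C_0 ≅ Z^10, C_1 ≅ Z^18, C_2 ≅ Z^4.

The boundary map ∂_1: C_1 → C_0 is given by ∂[p,q] = [q] − [p]. For instance
  ∂[0,5] = [5] − [0].
The resulting 10×18 matrix has rank 9, and its Smith normal form has invariant factors (1,1,1,1,1,1,1,1,1).

∂_2: C_2 → C_1 sends each 2-simplex [p,q,r] to [q,r] − [p,r] + [p,q]. For instance
  ∂[2,3,8] = [3,8] − [2,8] + [2,3],
  ∂[5,6,8] = [6,8] − [5,8] + [5,6].
The resulting 18×4 matrix has rank 4, and its Smith normal form has invariant factors (1,1,1,1).

Computing H_k = (kernel of ∂_k) / (image of ∂_{k+1}):

  H_0: rank C_0 − rank ∂_1 = 10 − 9 = 1, and the invariant factors of ∂_1 are all 1, so H_0 ≅ Z.
  H_1: rank ker ∂_1 − rank ∂_2 = (18 − 9) − 4 = 5, and the invariant factors of ∂_2 are all 1, so H_1 ≅ Z^5.
  H_2: rank ker ∂_2 − rank ∂_3 = (4 − 4) − 0 = 0, and there is no ∂_3, so H_2 ≅ 0.

As a check, the Euler characteristic is 10 − 18 + 4 = -4, which agrees with 1 − 5 + 0 = -4.

H_0 = Z,  H_1 = Z^5,  H_2 = 0.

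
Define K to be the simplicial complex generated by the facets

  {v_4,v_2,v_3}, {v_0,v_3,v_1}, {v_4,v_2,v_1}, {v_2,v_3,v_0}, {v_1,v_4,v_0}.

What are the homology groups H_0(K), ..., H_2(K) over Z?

Order the vertices as v_0 < v_1 < v_2 < v_3 < v_4. Listing each simplex with vertices in this order, K has dimension 2 with simplices:

  0-simplices (5): [v_0], [v_1], [v_2], [v_3], [v_4]
  1-simplices (10): [v_0,v_1], [v_0,v_2], [v_0,v_3], [v_0,v_4], [v_1,v_2], [v_1,v_3], [v_1,v_4], [v_2,v_3], [v_2,v_4], [v_3,v_4]
  2-simplices (5): [v_0,v_1,v_3], [v_0,v_1,v_4], [v_0,v_2,v_3], [v_1,v_2,v_4], [v_2,v_3,v_4]

Hence C_0 ≅ Z^5, C_1 ≅ Z^10, C_2 ≅ Z^5.

The boundary map ∂_1: C_1 → C_0 sends each edge [p,q] (with p < q) to q − p. For instance
  ∂[v_3,v_4] = [v_4] − [v_3].
The 5×10 boundary matrix has rank 4 and Smith normal form diag(1,1,1,1).

∂_2: C_2 → C_1 acts by ∂[p,q,r] = [q,r] − [p,r] + [p,q]. For instance
  ∂[v_0,v_1,v_3] = [v_1,v_3] − [v_0,v_3] + [v_0,v_1],
  ∂[v_0,v_1,v_4] = [v_1,v_4] − [v_0,v_4] + [v_0,v_1].
This gives a 10×5 integer matrix of rank 5; reducing to Smith normal form yields diagonal entries (1,1,1,1,1).

Reading off H_k = ker ∂_k / im ∂_{k+1}:

  H_0: rank C_0 − rank ∂_1 = 5 − 4 = 1, and the invariant factors of ∂_1 are all 1, so H_0 = Z.
  H_1: rank ker ∂_1 − rank ∂_2 = (10 − 4) − 5 = 1, and the invariant factors of ∂_2 are all 1, so H_1 = Z.
  H_2: rank ker ∂_2 − rank ∂_3 = (5 − 5) − 0 = 0, and there is no ∂_3, so H_2 = 0.

H_0 ≅ Z,  H_1 ≅ Z,  H_2 = 0.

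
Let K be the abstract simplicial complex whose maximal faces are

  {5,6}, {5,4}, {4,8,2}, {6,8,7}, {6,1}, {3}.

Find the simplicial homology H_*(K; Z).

Take the total order 1 < 2 < 3 < 4 < 5 < 6 < 7 < 8 on the vertex set. Then K (dimension 2) consists of the simplices:

  0-simplices (8): [1], [2], [3], [4], [5], [6], [7], [8]
  1-simplices (9): [1,6], [2,4], [2,8], [4,5], [4,8], [5,6], [6,7], [6,8], [7,8]
  2-simplices (2): [2,4,8], [6,7,8]

Hence C_0 ≅ Z^8, C_1 ≅ Z^9, C_2 ≅ Z^2.

The boundary map ∂_1: C_1 → C_0 is given by ∂[p,q] = [q] − [p]. For instance
  ∂[1,6] = [6] − [1].
This gives a 8×9 integer matrix of rank 6; reducing to Smith normal form yields diagonal entries (1,1,1,1,1,1).

Boundary ∂_2: C_2 → C_1 acts by ∂[p,q,r] = [q,r] − [p,r] + [p,q]. For instance
  ∂[6,7,8] = [7,8] − [6,8] + [6,7],
  ∂[2,4,8] = [4,8] − [2,8] + [2,4].
This gives a 9×2 integer matrix of rank 2; reducing to Smith normal form yields diagonal entries (1,1).

Now H_k = ker ∂_k / im ∂_{k+1}, so:

  H_0: rank C_0 − rank ∂_1 = 8 − 6 = 2, and the invariant factors of ∂_1 are all 1, so H_0 ≅ Z^2.
  H_1: rank ker ∂_1 − rank ∂_2 = (9 − 6) − 2 = 1, and the invariant factors of ∂_2 are all 1, so H_1 ≅ Z.
  H_2: rank ker ∂_2 − rank ∂_3 = (2 − 2) − 0 = 0, and there is no ∂_3, so H_2 ≅ 0.

As a check, the Euler characteristic is 8 − 9 + 2 = 1, which agrees with 2 − 1 + 0 = 1.

H_0 ≅ Z^2,  H_1 ≅ Z,  H_2 = 0.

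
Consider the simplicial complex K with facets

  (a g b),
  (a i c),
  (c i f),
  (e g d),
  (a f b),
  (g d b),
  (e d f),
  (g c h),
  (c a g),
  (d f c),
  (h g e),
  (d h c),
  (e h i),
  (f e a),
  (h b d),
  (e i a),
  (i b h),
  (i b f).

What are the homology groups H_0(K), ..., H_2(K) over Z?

Take the total order a < b < c < d < e < f < g < h < i on the vertex set. Then K (dimension 2) consists of the simplices:

  0-simplices (9): a, b, c, d, e, f, g, h, i
  1-simplices (27): ab, ac, ae, af, ag, ai, bd, bf, bg, bh, bi, cd, cf, cg, ch, ci, de, df, dg, dh, ef, eg, eh, ei, fi, gh, hi
  2-simplices (18): abf, abg, acg, aci, aef, aei, bdg, bdh, bfi, bhi, cdf, cdh, cfi, cgh, def, deg, egh, ehi

so the chain groups are C_0 ≅ Z^9, C_1 ≅ Z^27, C_2 ≅ Z^18.

Boundary ∂_1: C_1 → C_0 maps an edge to its endpoints' difference, ∂[p,q] = q − p. For instance
  ∂bh = h − b.
This gives a 9×27 integer matrix of rank 8; reducing to Smith normal form yields diagonal entries (1,1,1,1,1,1,1,1).

Boundary ∂_2: C_2 → C_1 acts by ∂[p,q,r] = [q,r] − [p,r] + [p,q]. For instance
  ∂cdf = df − cf + cd,
  ∂def = ef − df + de.
The resulting 27×18 matrix has rank 18, and its Smith normal form has invariant factors (1,1,1,1,1,1,1,1,1,1,1,1,1,1,1,1,1,2).

Reading off H_k = ker ∂_k / im ∂_{k+1}:

  H_0: rank C_0 − rank ∂_1 = 9 − 8 = 1, and the invariant factors of ∂_1 are all 1, so H_0 ≅ Z.
  H_1: rank ker ∂_1 − rank ∂_2 = (27 − 8) − 18 = 1, and ∂_2 has invariant factor 2 > 1, so H_1 ≅ Z × Z/2.
  H_2: rank ker ∂_2 − rank ∂_3 = (18 − 18) − 0 = 0, and there is no ∂_3, so H_2 ≅ 0.

(K is a triangulation of the Klein bottle.)

H_0 = Z,  H_1 = Z × Z/2,  H_2 = 0.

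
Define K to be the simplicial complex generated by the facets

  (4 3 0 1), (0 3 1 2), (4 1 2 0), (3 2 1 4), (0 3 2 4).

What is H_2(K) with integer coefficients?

H_2 ≅ 0.

Fix the vertex order 0 < 1 < 2 < 3 < 4 and write every simplex with vertices in increasing order. Then dim K = 3 and the simplices of K are:

  0-simplices (5): [0], [1], [2], [3], [4]
  1-simplices (10): [0,1], [0,2], [0,3], [0,4], [1,2], [1,3], [1,4], [2,3], [2,4], [3,4]
  2-simplices (10): [0,1,2], [0,1,3], [0,1,4], [0,2,3], [0,2,4], [0,3,4], [1,2,3], [1,2,4], [1,3,4], [2,3,4]
  3-simplices (5): [0,1,2,3], [0,1,2,4], [0,1,3,4], [0,2,3,4], [1,2,3,4]

giving chain groups C_0 ≅ Z^5, C_1 ≅ Z^10, C_2 ≅ Z^10, C_3 ≅ Z^5.

∂_1: C_1 → C_0 sends each edge [p,q] (with p < q) to q − p.
The 5×10 boundary matrix has rank 4 and Smith normal form diag(1,1,1,1).

Boundary ∂_2: C_2 → C_1 sends each 2-simplex [p,q,r] to [q,r] − [p,r] + [p,q]. For instance
  ∂[0,1,2] = [1,2] − [0,2] + [0,1],
  ∂[0,1,3] = [1,3] − [0,3] + [0,1].
The resulting 10×10 matrix has rank 6, and its Smith normal form has invariant factors (1,1,1,1,1,1).

Boundary ∂_3: C_3 → C_2 sends each 3-simplex σ to the alternating sum Σ_i (−1)^i (σ with its i-th vertex removed). For instance
  ∂[0,1,2,3] = [1,2,3] − [0,2,3] + [0,1,3] − [0,1,2],
  ∂[0,1,3,4] = [1,3,4] − [0,3,4] + [0,1,4] − [0,1,3].
As a 10×5 matrix over Z this has rank 4, with invariant factors (1,1,1,1).

From H_k ≅ ker(∂_k) / im(∂_{k+1}) we obtain:

  H_2: rank ker ∂_2 − rank ∂_3 = (10 − 6) − 4 = 0, and the invariant factors of ∂_3 are all 1, so H_2 ≅ 0.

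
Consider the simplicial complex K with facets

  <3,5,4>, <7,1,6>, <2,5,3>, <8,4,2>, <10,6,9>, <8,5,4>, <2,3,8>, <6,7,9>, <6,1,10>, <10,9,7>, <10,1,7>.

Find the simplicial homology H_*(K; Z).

Take the total order 1 < 2 < 3 < 4 < 5 < 6 < 7 < 8 < 9 < 10 on the vertex set. Then K (dimension 2) consists of the simplices:

  0-simplices (10): [1], [2], [3], [4], [5], [6], [7], [8], [9], [10]
  1-simplices (19): [1,6], [1,7], [1,10], [2,3], [2,4], [2,5], [2,8], [3,4], [3,5], [3,8], [4,5], [4,8], [5,8], [6,7], [6,9], [6,10], [7,9], [7,10], [9,10]
  2-simplices (11): [1,6,7], [1,6,10], [1,7,10], [2,3,5], [2,3,8], [2,4,8], [3,4,5], [4,5,8], [6,7,9], [6,9,10], [7,9,10]

so the chain groups are C_0 ≅ Z^10, C_1 ≅ Z^19, C_2 ≅ Z^11.

The boundary map ∂_1: C_1 → C_0 is given by ∂[p,q] = [q] − [p]. For instance
  ∂[6,10] = [10] − [6].
The resulting 10×19 matrix has rank 8, and its Smith normal form has invariant factors (1,1,1,1,1,1,1,1).

∂_2: C_2 → C_1 maps a triangle to the signed sum of its edges. For instance
  ∂[2,3,8] = [3,8] − [2,8] + [2,3],
  ∂[3,4,5] = [4,5] − [3,5] + [3,4].
The 19×11 boundary matrix has rank 10 and Smith normal form diag(1,1,1,1,1,1,1,1,1,1).

Reading off H_k = ker ∂_k / im ∂_{k+1}:

  H_0: rank C_0 − rank ∂_1 = 10 − 8 = 2, and the invariant factors of ∂_1 are all 1, so H_0 ≅ Z^2.
  H_1: rank ker ∂_1 − rank ∂_2 = (19 − 8) − 10 = 1, and the invariant factors of ∂_2 are all 1, so H_1 ≅ Z.
  H_2: rank ker ∂_2 − rank ∂_3 = (11 − 10) − 0 = 1, and there is no ∂_3, so H_2 ≅ Z.

As a check, the Euler characteristic is 10 − 19 + 11 = 2, which agrees with 2 − 1 + 1 = 2.

H_0 = Z^2,  H_1 = Z,  H_2 = Z.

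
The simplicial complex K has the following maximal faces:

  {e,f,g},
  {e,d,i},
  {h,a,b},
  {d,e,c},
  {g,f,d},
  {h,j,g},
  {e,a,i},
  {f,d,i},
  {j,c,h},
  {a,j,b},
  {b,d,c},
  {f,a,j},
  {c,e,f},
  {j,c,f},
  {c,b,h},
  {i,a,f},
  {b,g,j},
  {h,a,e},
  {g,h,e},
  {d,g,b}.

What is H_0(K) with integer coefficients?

We work with the vertex ordering a < b < c < d < e < f < g < h < i < j. The simplices of K, each written with vertices in increasing order, are:

  0-simplices (10): a, b, c, d, e, f, g, h, i, j
  1-simplices (30): ab, ae, af, ah, ai, aj, bc, bd, bg, bh, bj, cd, ce, cf, ch, cj, de, df, dg, di, ef, eg, eh, ei, fg, fi, fj, gh, gj, hj
  2-simplices (20): abh, abj, aeh, aei, afi, afj, bcd, bch, bdg, bgj, cde, cef, cfj, chj, dei, dfg, dfi, efg, egh, ghj

so the chain groups are C_0 ≅ Z^10, C_1 ≅ Z^30, C_2 ≅ Z^20.

Boundary ∂_1: C_1 → C_0 sends each edge [p,q] (with p < q) to q − p.
The 10×30 boundary matrix has rank 9 and Smith normal form diag(1,1,1,1,1,1,1,1,1).

∂_2: C_2 → C_1 maps a triangle to the signed sum of its edges. For instance
  ∂dei = ei − di + de,
  ∂abj = bj − aj + ab.
As a 30×20 matrix over Z this has rank 20, with invariant factors (1,1,1,1,1,1,1,1,1,1,1,1,1,1,1,1,1,1,1,2).

From H_k ≅ ker(∂_k) / im(∂_{k+1}) we obtain:

  H_0: rank C_0 − rank ∂_1 = 10 − 9 = 1, and the invariant factors of ∂_1 are all 1, so H_0 ≅ Z.

H_0 ≅ Z.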